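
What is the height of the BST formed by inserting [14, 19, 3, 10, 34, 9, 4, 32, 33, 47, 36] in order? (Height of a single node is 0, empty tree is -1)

Insertion order: [14, 19, 3, 10, 34, 9, 4, 32, 33, 47, 36]
Tree (level-order array): [14, 3, 19, None, 10, None, 34, 9, None, 32, 47, 4, None, None, 33, 36]
Compute height bottom-up (empty subtree = -1):
  height(4) = 1 + max(-1, -1) = 0
  height(9) = 1 + max(0, -1) = 1
  height(10) = 1 + max(1, -1) = 2
  height(3) = 1 + max(-1, 2) = 3
  height(33) = 1 + max(-1, -1) = 0
  height(32) = 1 + max(-1, 0) = 1
  height(36) = 1 + max(-1, -1) = 0
  height(47) = 1 + max(0, -1) = 1
  height(34) = 1 + max(1, 1) = 2
  height(19) = 1 + max(-1, 2) = 3
  height(14) = 1 + max(3, 3) = 4
Height = 4


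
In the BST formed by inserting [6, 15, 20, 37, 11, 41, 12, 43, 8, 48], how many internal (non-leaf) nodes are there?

Tree built from: [6, 15, 20, 37, 11, 41, 12, 43, 8, 48]
Tree (level-order array): [6, None, 15, 11, 20, 8, 12, None, 37, None, None, None, None, None, 41, None, 43, None, 48]
Rule: An internal node has at least one child.
Per-node child counts:
  node 6: 1 child(ren)
  node 15: 2 child(ren)
  node 11: 2 child(ren)
  node 8: 0 child(ren)
  node 12: 0 child(ren)
  node 20: 1 child(ren)
  node 37: 1 child(ren)
  node 41: 1 child(ren)
  node 43: 1 child(ren)
  node 48: 0 child(ren)
Matching nodes: [6, 15, 11, 20, 37, 41, 43]
Count of internal (non-leaf) nodes: 7


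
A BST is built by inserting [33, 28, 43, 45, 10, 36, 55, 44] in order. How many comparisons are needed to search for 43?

Search path for 43: 33 -> 43
Found: True
Comparisons: 2


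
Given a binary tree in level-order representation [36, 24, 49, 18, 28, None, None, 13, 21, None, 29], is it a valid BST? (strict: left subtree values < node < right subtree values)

Level-order array: [36, 24, 49, 18, 28, None, None, 13, 21, None, 29]
Validate using subtree bounds (lo, hi): at each node, require lo < value < hi,
then recurse left with hi=value and right with lo=value.
Preorder trace (stopping at first violation):
  at node 36 with bounds (-inf, +inf): OK
  at node 24 with bounds (-inf, 36): OK
  at node 18 with bounds (-inf, 24): OK
  at node 13 with bounds (-inf, 18): OK
  at node 21 with bounds (18, 24): OK
  at node 28 with bounds (24, 36): OK
  at node 29 with bounds (28, 36): OK
  at node 49 with bounds (36, +inf): OK
No violation found at any node.
Result: Valid BST


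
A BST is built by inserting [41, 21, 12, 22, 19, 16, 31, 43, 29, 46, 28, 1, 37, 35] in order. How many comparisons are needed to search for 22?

Search path for 22: 41 -> 21 -> 22
Found: True
Comparisons: 3


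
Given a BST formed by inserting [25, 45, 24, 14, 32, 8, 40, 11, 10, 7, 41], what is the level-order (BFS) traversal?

Tree insertion order: [25, 45, 24, 14, 32, 8, 40, 11, 10, 7, 41]
Tree (level-order array): [25, 24, 45, 14, None, 32, None, 8, None, None, 40, 7, 11, None, 41, None, None, 10]
BFS from the root, enqueuing left then right child of each popped node:
  queue [25] -> pop 25, enqueue [24, 45], visited so far: [25]
  queue [24, 45] -> pop 24, enqueue [14], visited so far: [25, 24]
  queue [45, 14] -> pop 45, enqueue [32], visited so far: [25, 24, 45]
  queue [14, 32] -> pop 14, enqueue [8], visited so far: [25, 24, 45, 14]
  queue [32, 8] -> pop 32, enqueue [40], visited so far: [25, 24, 45, 14, 32]
  queue [8, 40] -> pop 8, enqueue [7, 11], visited so far: [25, 24, 45, 14, 32, 8]
  queue [40, 7, 11] -> pop 40, enqueue [41], visited so far: [25, 24, 45, 14, 32, 8, 40]
  queue [7, 11, 41] -> pop 7, enqueue [none], visited so far: [25, 24, 45, 14, 32, 8, 40, 7]
  queue [11, 41] -> pop 11, enqueue [10], visited so far: [25, 24, 45, 14, 32, 8, 40, 7, 11]
  queue [41, 10] -> pop 41, enqueue [none], visited so far: [25, 24, 45, 14, 32, 8, 40, 7, 11, 41]
  queue [10] -> pop 10, enqueue [none], visited so far: [25, 24, 45, 14, 32, 8, 40, 7, 11, 41, 10]
Result: [25, 24, 45, 14, 32, 8, 40, 7, 11, 41, 10]


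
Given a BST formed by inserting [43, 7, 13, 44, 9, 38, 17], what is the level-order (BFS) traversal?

Tree insertion order: [43, 7, 13, 44, 9, 38, 17]
Tree (level-order array): [43, 7, 44, None, 13, None, None, 9, 38, None, None, 17]
BFS from the root, enqueuing left then right child of each popped node:
  queue [43] -> pop 43, enqueue [7, 44], visited so far: [43]
  queue [7, 44] -> pop 7, enqueue [13], visited so far: [43, 7]
  queue [44, 13] -> pop 44, enqueue [none], visited so far: [43, 7, 44]
  queue [13] -> pop 13, enqueue [9, 38], visited so far: [43, 7, 44, 13]
  queue [9, 38] -> pop 9, enqueue [none], visited so far: [43, 7, 44, 13, 9]
  queue [38] -> pop 38, enqueue [17], visited so far: [43, 7, 44, 13, 9, 38]
  queue [17] -> pop 17, enqueue [none], visited so far: [43, 7, 44, 13, 9, 38, 17]
Result: [43, 7, 44, 13, 9, 38, 17]


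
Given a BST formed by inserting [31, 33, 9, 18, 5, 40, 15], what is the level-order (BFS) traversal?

Tree insertion order: [31, 33, 9, 18, 5, 40, 15]
Tree (level-order array): [31, 9, 33, 5, 18, None, 40, None, None, 15]
BFS from the root, enqueuing left then right child of each popped node:
  queue [31] -> pop 31, enqueue [9, 33], visited so far: [31]
  queue [9, 33] -> pop 9, enqueue [5, 18], visited so far: [31, 9]
  queue [33, 5, 18] -> pop 33, enqueue [40], visited so far: [31, 9, 33]
  queue [5, 18, 40] -> pop 5, enqueue [none], visited so far: [31, 9, 33, 5]
  queue [18, 40] -> pop 18, enqueue [15], visited so far: [31, 9, 33, 5, 18]
  queue [40, 15] -> pop 40, enqueue [none], visited so far: [31, 9, 33, 5, 18, 40]
  queue [15] -> pop 15, enqueue [none], visited so far: [31, 9, 33, 5, 18, 40, 15]
Result: [31, 9, 33, 5, 18, 40, 15]


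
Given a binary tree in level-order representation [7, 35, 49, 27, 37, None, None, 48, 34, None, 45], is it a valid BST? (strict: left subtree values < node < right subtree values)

Level-order array: [7, 35, 49, 27, 37, None, None, 48, 34, None, 45]
Validate using subtree bounds (lo, hi): at each node, require lo < value < hi,
then recurse left with hi=value and right with lo=value.
Preorder trace (stopping at first violation):
  at node 7 with bounds (-inf, +inf): OK
  at node 35 with bounds (-inf, 7): VIOLATION
Node 35 violates its bound: not (-inf < 35 < 7).
Result: Not a valid BST


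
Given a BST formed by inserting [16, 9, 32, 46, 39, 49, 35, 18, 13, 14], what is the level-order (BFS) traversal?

Tree insertion order: [16, 9, 32, 46, 39, 49, 35, 18, 13, 14]
Tree (level-order array): [16, 9, 32, None, 13, 18, 46, None, 14, None, None, 39, 49, None, None, 35]
BFS from the root, enqueuing left then right child of each popped node:
  queue [16] -> pop 16, enqueue [9, 32], visited so far: [16]
  queue [9, 32] -> pop 9, enqueue [13], visited so far: [16, 9]
  queue [32, 13] -> pop 32, enqueue [18, 46], visited so far: [16, 9, 32]
  queue [13, 18, 46] -> pop 13, enqueue [14], visited so far: [16, 9, 32, 13]
  queue [18, 46, 14] -> pop 18, enqueue [none], visited so far: [16, 9, 32, 13, 18]
  queue [46, 14] -> pop 46, enqueue [39, 49], visited so far: [16, 9, 32, 13, 18, 46]
  queue [14, 39, 49] -> pop 14, enqueue [none], visited so far: [16, 9, 32, 13, 18, 46, 14]
  queue [39, 49] -> pop 39, enqueue [35], visited so far: [16, 9, 32, 13, 18, 46, 14, 39]
  queue [49, 35] -> pop 49, enqueue [none], visited so far: [16, 9, 32, 13, 18, 46, 14, 39, 49]
  queue [35] -> pop 35, enqueue [none], visited so far: [16, 9, 32, 13, 18, 46, 14, 39, 49, 35]
Result: [16, 9, 32, 13, 18, 46, 14, 39, 49, 35]


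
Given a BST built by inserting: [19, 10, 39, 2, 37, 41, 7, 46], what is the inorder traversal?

Tree insertion order: [19, 10, 39, 2, 37, 41, 7, 46]
Tree (level-order array): [19, 10, 39, 2, None, 37, 41, None, 7, None, None, None, 46]
Inorder traversal: [2, 7, 10, 19, 37, 39, 41, 46]


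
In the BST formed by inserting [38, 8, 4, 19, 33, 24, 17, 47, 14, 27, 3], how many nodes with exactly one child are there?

Tree built from: [38, 8, 4, 19, 33, 24, 17, 47, 14, 27, 3]
Tree (level-order array): [38, 8, 47, 4, 19, None, None, 3, None, 17, 33, None, None, 14, None, 24, None, None, None, None, 27]
Rule: These are nodes with exactly 1 non-null child.
Per-node child counts:
  node 38: 2 child(ren)
  node 8: 2 child(ren)
  node 4: 1 child(ren)
  node 3: 0 child(ren)
  node 19: 2 child(ren)
  node 17: 1 child(ren)
  node 14: 0 child(ren)
  node 33: 1 child(ren)
  node 24: 1 child(ren)
  node 27: 0 child(ren)
  node 47: 0 child(ren)
Matching nodes: [4, 17, 33, 24]
Count of nodes with exactly one child: 4


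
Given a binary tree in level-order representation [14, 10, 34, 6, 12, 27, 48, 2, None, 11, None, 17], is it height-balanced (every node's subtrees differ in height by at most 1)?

Tree (level-order array): [14, 10, 34, 6, 12, 27, 48, 2, None, 11, None, 17]
Definition: a tree is height-balanced if, at every node, |h(left) - h(right)| <= 1 (empty subtree has height -1).
Bottom-up per-node check:
  node 2: h_left=-1, h_right=-1, diff=0 [OK], height=0
  node 6: h_left=0, h_right=-1, diff=1 [OK], height=1
  node 11: h_left=-1, h_right=-1, diff=0 [OK], height=0
  node 12: h_left=0, h_right=-1, diff=1 [OK], height=1
  node 10: h_left=1, h_right=1, diff=0 [OK], height=2
  node 17: h_left=-1, h_right=-1, diff=0 [OK], height=0
  node 27: h_left=0, h_right=-1, diff=1 [OK], height=1
  node 48: h_left=-1, h_right=-1, diff=0 [OK], height=0
  node 34: h_left=1, h_right=0, diff=1 [OK], height=2
  node 14: h_left=2, h_right=2, diff=0 [OK], height=3
All nodes satisfy the balance condition.
Result: Balanced


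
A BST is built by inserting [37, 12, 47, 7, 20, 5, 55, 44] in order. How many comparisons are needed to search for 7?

Search path for 7: 37 -> 12 -> 7
Found: True
Comparisons: 3


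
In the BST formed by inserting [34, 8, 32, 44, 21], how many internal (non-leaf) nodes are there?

Tree built from: [34, 8, 32, 44, 21]
Tree (level-order array): [34, 8, 44, None, 32, None, None, 21]
Rule: An internal node has at least one child.
Per-node child counts:
  node 34: 2 child(ren)
  node 8: 1 child(ren)
  node 32: 1 child(ren)
  node 21: 0 child(ren)
  node 44: 0 child(ren)
Matching nodes: [34, 8, 32]
Count of internal (non-leaf) nodes: 3


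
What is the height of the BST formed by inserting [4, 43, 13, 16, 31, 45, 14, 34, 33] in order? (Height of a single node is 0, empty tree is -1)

Insertion order: [4, 43, 13, 16, 31, 45, 14, 34, 33]
Tree (level-order array): [4, None, 43, 13, 45, None, 16, None, None, 14, 31, None, None, None, 34, 33]
Compute height bottom-up (empty subtree = -1):
  height(14) = 1 + max(-1, -1) = 0
  height(33) = 1 + max(-1, -1) = 0
  height(34) = 1 + max(0, -1) = 1
  height(31) = 1 + max(-1, 1) = 2
  height(16) = 1 + max(0, 2) = 3
  height(13) = 1 + max(-1, 3) = 4
  height(45) = 1 + max(-1, -1) = 0
  height(43) = 1 + max(4, 0) = 5
  height(4) = 1 + max(-1, 5) = 6
Height = 6


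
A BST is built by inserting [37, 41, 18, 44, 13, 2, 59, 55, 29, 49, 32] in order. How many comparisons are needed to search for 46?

Search path for 46: 37 -> 41 -> 44 -> 59 -> 55 -> 49
Found: False
Comparisons: 6


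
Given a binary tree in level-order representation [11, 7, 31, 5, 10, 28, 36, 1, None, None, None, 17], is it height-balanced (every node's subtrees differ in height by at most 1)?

Tree (level-order array): [11, 7, 31, 5, 10, 28, 36, 1, None, None, None, 17]
Definition: a tree is height-balanced if, at every node, |h(left) - h(right)| <= 1 (empty subtree has height -1).
Bottom-up per-node check:
  node 1: h_left=-1, h_right=-1, diff=0 [OK], height=0
  node 5: h_left=0, h_right=-1, diff=1 [OK], height=1
  node 10: h_left=-1, h_right=-1, diff=0 [OK], height=0
  node 7: h_left=1, h_right=0, diff=1 [OK], height=2
  node 17: h_left=-1, h_right=-1, diff=0 [OK], height=0
  node 28: h_left=0, h_right=-1, diff=1 [OK], height=1
  node 36: h_left=-1, h_right=-1, diff=0 [OK], height=0
  node 31: h_left=1, h_right=0, diff=1 [OK], height=2
  node 11: h_left=2, h_right=2, diff=0 [OK], height=3
All nodes satisfy the balance condition.
Result: Balanced


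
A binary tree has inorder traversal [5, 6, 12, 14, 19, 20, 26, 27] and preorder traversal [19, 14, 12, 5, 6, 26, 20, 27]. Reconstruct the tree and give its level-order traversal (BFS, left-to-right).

Inorder:  [5, 6, 12, 14, 19, 20, 26, 27]
Preorder: [19, 14, 12, 5, 6, 26, 20, 27]
Algorithm: preorder visits root first, so consume preorder in order;
for each root, split the current inorder slice at that value into
left-subtree inorder and right-subtree inorder, then recurse.
Recursive splits:
  root=19; inorder splits into left=[5, 6, 12, 14], right=[20, 26, 27]
  root=14; inorder splits into left=[5, 6, 12], right=[]
  root=12; inorder splits into left=[5, 6], right=[]
  root=5; inorder splits into left=[], right=[6]
  root=6; inorder splits into left=[], right=[]
  root=26; inorder splits into left=[20], right=[27]
  root=20; inorder splits into left=[], right=[]
  root=27; inorder splits into left=[], right=[]
Reconstructed level-order: [19, 14, 26, 12, 20, 27, 5, 6]


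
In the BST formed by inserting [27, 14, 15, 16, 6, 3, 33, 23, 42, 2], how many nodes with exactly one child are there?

Tree built from: [27, 14, 15, 16, 6, 3, 33, 23, 42, 2]
Tree (level-order array): [27, 14, 33, 6, 15, None, 42, 3, None, None, 16, None, None, 2, None, None, 23]
Rule: These are nodes with exactly 1 non-null child.
Per-node child counts:
  node 27: 2 child(ren)
  node 14: 2 child(ren)
  node 6: 1 child(ren)
  node 3: 1 child(ren)
  node 2: 0 child(ren)
  node 15: 1 child(ren)
  node 16: 1 child(ren)
  node 23: 0 child(ren)
  node 33: 1 child(ren)
  node 42: 0 child(ren)
Matching nodes: [6, 3, 15, 16, 33]
Count of nodes with exactly one child: 5


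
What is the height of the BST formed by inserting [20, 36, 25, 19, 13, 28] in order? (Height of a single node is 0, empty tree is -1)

Insertion order: [20, 36, 25, 19, 13, 28]
Tree (level-order array): [20, 19, 36, 13, None, 25, None, None, None, None, 28]
Compute height bottom-up (empty subtree = -1):
  height(13) = 1 + max(-1, -1) = 0
  height(19) = 1 + max(0, -1) = 1
  height(28) = 1 + max(-1, -1) = 0
  height(25) = 1 + max(-1, 0) = 1
  height(36) = 1 + max(1, -1) = 2
  height(20) = 1 + max(1, 2) = 3
Height = 3


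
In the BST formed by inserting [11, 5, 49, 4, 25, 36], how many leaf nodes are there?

Tree built from: [11, 5, 49, 4, 25, 36]
Tree (level-order array): [11, 5, 49, 4, None, 25, None, None, None, None, 36]
Rule: A leaf has 0 children.
Per-node child counts:
  node 11: 2 child(ren)
  node 5: 1 child(ren)
  node 4: 0 child(ren)
  node 49: 1 child(ren)
  node 25: 1 child(ren)
  node 36: 0 child(ren)
Matching nodes: [4, 36]
Count of leaf nodes: 2


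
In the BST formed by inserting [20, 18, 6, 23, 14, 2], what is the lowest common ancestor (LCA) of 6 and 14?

Tree insertion order: [20, 18, 6, 23, 14, 2]
Tree (level-order array): [20, 18, 23, 6, None, None, None, 2, 14]
In a BST, the LCA of p=6, q=14 is the first node v on the
root-to-leaf path with p <= v <= q (go left if both < v, right if both > v).
Walk from root:
  at 20: both 6 and 14 < 20, go left
  at 18: both 6 and 14 < 18, go left
  at 6: 6 <= 6 <= 14, this is the LCA
LCA = 6


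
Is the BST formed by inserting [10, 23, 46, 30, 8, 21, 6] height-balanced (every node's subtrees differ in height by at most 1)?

Tree (level-order array): [10, 8, 23, 6, None, 21, 46, None, None, None, None, 30]
Definition: a tree is height-balanced if, at every node, |h(left) - h(right)| <= 1 (empty subtree has height -1).
Bottom-up per-node check:
  node 6: h_left=-1, h_right=-1, diff=0 [OK], height=0
  node 8: h_left=0, h_right=-1, diff=1 [OK], height=1
  node 21: h_left=-1, h_right=-1, diff=0 [OK], height=0
  node 30: h_left=-1, h_right=-1, diff=0 [OK], height=0
  node 46: h_left=0, h_right=-1, diff=1 [OK], height=1
  node 23: h_left=0, h_right=1, diff=1 [OK], height=2
  node 10: h_left=1, h_right=2, diff=1 [OK], height=3
All nodes satisfy the balance condition.
Result: Balanced


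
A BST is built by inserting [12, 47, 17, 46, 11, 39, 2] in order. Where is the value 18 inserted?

Starting tree (level order): [12, 11, 47, 2, None, 17, None, None, None, None, 46, 39]
Insertion path: 12 -> 47 -> 17 -> 46 -> 39
Result: insert 18 as left child of 39
Final tree (level order): [12, 11, 47, 2, None, 17, None, None, None, None, 46, 39, None, 18]


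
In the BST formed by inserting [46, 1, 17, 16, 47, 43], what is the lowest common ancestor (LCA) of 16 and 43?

Tree insertion order: [46, 1, 17, 16, 47, 43]
Tree (level-order array): [46, 1, 47, None, 17, None, None, 16, 43]
In a BST, the LCA of p=16, q=43 is the first node v on the
root-to-leaf path with p <= v <= q (go left if both < v, right if both > v).
Walk from root:
  at 46: both 16 and 43 < 46, go left
  at 1: both 16 and 43 > 1, go right
  at 17: 16 <= 17 <= 43, this is the LCA
LCA = 17


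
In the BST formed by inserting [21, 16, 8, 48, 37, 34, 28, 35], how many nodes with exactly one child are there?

Tree built from: [21, 16, 8, 48, 37, 34, 28, 35]
Tree (level-order array): [21, 16, 48, 8, None, 37, None, None, None, 34, None, 28, 35]
Rule: These are nodes with exactly 1 non-null child.
Per-node child counts:
  node 21: 2 child(ren)
  node 16: 1 child(ren)
  node 8: 0 child(ren)
  node 48: 1 child(ren)
  node 37: 1 child(ren)
  node 34: 2 child(ren)
  node 28: 0 child(ren)
  node 35: 0 child(ren)
Matching nodes: [16, 48, 37]
Count of nodes with exactly one child: 3


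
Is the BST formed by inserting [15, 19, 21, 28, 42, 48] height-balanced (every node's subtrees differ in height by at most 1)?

Tree (level-order array): [15, None, 19, None, 21, None, 28, None, 42, None, 48]
Definition: a tree is height-balanced if, at every node, |h(left) - h(right)| <= 1 (empty subtree has height -1).
Bottom-up per-node check:
  node 48: h_left=-1, h_right=-1, diff=0 [OK], height=0
  node 42: h_left=-1, h_right=0, diff=1 [OK], height=1
  node 28: h_left=-1, h_right=1, diff=2 [FAIL (|-1-1|=2 > 1)], height=2
  node 21: h_left=-1, h_right=2, diff=3 [FAIL (|-1-2|=3 > 1)], height=3
  node 19: h_left=-1, h_right=3, diff=4 [FAIL (|-1-3|=4 > 1)], height=4
  node 15: h_left=-1, h_right=4, diff=5 [FAIL (|-1-4|=5 > 1)], height=5
Node 28 violates the condition: |-1 - 1| = 2 > 1.
Result: Not balanced


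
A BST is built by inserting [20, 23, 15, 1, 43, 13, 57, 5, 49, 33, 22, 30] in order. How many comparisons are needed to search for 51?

Search path for 51: 20 -> 23 -> 43 -> 57 -> 49
Found: False
Comparisons: 5


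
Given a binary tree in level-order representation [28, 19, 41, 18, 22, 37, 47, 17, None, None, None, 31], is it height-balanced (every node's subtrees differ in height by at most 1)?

Tree (level-order array): [28, 19, 41, 18, 22, 37, 47, 17, None, None, None, 31]
Definition: a tree is height-balanced if, at every node, |h(left) - h(right)| <= 1 (empty subtree has height -1).
Bottom-up per-node check:
  node 17: h_left=-1, h_right=-1, diff=0 [OK], height=0
  node 18: h_left=0, h_right=-1, diff=1 [OK], height=1
  node 22: h_left=-1, h_right=-1, diff=0 [OK], height=0
  node 19: h_left=1, h_right=0, diff=1 [OK], height=2
  node 31: h_left=-1, h_right=-1, diff=0 [OK], height=0
  node 37: h_left=0, h_right=-1, diff=1 [OK], height=1
  node 47: h_left=-1, h_right=-1, diff=0 [OK], height=0
  node 41: h_left=1, h_right=0, diff=1 [OK], height=2
  node 28: h_left=2, h_right=2, diff=0 [OK], height=3
All nodes satisfy the balance condition.
Result: Balanced


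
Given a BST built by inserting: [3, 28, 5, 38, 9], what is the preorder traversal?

Tree insertion order: [3, 28, 5, 38, 9]
Tree (level-order array): [3, None, 28, 5, 38, None, 9]
Preorder traversal: [3, 28, 5, 9, 38]


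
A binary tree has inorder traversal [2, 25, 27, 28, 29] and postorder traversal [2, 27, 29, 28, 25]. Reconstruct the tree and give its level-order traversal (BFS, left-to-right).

Inorder:   [2, 25, 27, 28, 29]
Postorder: [2, 27, 29, 28, 25]
Algorithm: postorder visits root last, so walk postorder right-to-left;
each value is the root of the current inorder slice — split it at that
value, recurse on the right subtree first, then the left.
Recursive splits:
  root=25; inorder splits into left=[2], right=[27, 28, 29]
  root=28; inorder splits into left=[27], right=[29]
  root=29; inorder splits into left=[], right=[]
  root=27; inorder splits into left=[], right=[]
  root=2; inorder splits into left=[], right=[]
Reconstructed level-order: [25, 2, 28, 27, 29]


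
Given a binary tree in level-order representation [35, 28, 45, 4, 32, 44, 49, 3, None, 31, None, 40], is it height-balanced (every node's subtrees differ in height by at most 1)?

Tree (level-order array): [35, 28, 45, 4, 32, 44, 49, 3, None, 31, None, 40]
Definition: a tree is height-balanced if, at every node, |h(left) - h(right)| <= 1 (empty subtree has height -1).
Bottom-up per-node check:
  node 3: h_left=-1, h_right=-1, diff=0 [OK], height=0
  node 4: h_left=0, h_right=-1, diff=1 [OK], height=1
  node 31: h_left=-1, h_right=-1, diff=0 [OK], height=0
  node 32: h_left=0, h_right=-1, diff=1 [OK], height=1
  node 28: h_left=1, h_right=1, diff=0 [OK], height=2
  node 40: h_left=-1, h_right=-1, diff=0 [OK], height=0
  node 44: h_left=0, h_right=-1, diff=1 [OK], height=1
  node 49: h_left=-1, h_right=-1, diff=0 [OK], height=0
  node 45: h_left=1, h_right=0, diff=1 [OK], height=2
  node 35: h_left=2, h_right=2, diff=0 [OK], height=3
All nodes satisfy the balance condition.
Result: Balanced


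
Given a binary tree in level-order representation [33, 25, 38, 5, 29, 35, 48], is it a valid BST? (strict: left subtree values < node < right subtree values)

Level-order array: [33, 25, 38, 5, 29, 35, 48]
Validate using subtree bounds (lo, hi): at each node, require lo < value < hi,
then recurse left with hi=value and right with lo=value.
Preorder trace (stopping at first violation):
  at node 33 with bounds (-inf, +inf): OK
  at node 25 with bounds (-inf, 33): OK
  at node 5 with bounds (-inf, 25): OK
  at node 29 with bounds (25, 33): OK
  at node 38 with bounds (33, +inf): OK
  at node 35 with bounds (33, 38): OK
  at node 48 with bounds (38, +inf): OK
No violation found at any node.
Result: Valid BST


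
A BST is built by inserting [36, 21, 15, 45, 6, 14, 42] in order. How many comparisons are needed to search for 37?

Search path for 37: 36 -> 45 -> 42
Found: False
Comparisons: 3


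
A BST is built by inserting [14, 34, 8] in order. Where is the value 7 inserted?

Starting tree (level order): [14, 8, 34]
Insertion path: 14 -> 8
Result: insert 7 as left child of 8
Final tree (level order): [14, 8, 34, 7]


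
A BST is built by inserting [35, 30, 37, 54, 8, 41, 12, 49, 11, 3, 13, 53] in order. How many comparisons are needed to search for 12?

Search path for 12: 35 -> 30 -> 8 -> 12
Found: True
Comparisons: 4


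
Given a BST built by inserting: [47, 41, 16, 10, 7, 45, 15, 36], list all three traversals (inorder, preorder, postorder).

Tree insertion order: [47, 41, 16, 10, 7, 45, 15, 36]
Tree (level-order array): [47, 41, None, 16, 45, 10, 36, None, None, 7, 15]
Inorder (L, root, R): [7, 10, 15, 16, 36, 41, 45, 47]
Preorder (root, L, R): [47, 41, 16, 10, 7, 15, 36, 45]
Postorder (L, R, root): [7, 15, 10, 36, 16, 45, 41, 47]


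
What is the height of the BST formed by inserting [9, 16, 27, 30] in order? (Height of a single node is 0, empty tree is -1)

Insertion order: [9, 16, 27, 30]
Tree (level-order array): [9, None, 16, None, 27, None, 30]
Compute height bottom-up (empty subtree = -1):
  height(30) = 1 + max(-1, -1) = 0
  height(27) = 1 + max(-1, 0) = 1
  height(16) = 1 + max(-1, 1) = 2
  height(9) = 1 + max(-1, 2) = 3
Height = 3


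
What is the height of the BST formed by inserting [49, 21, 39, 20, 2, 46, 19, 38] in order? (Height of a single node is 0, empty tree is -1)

Insertion order: [49, 21, 39, 20, 2, 46, 19, 38]
Tree (level-order array): [49, 21, None, 20, 39, 2, None, 38, 46, None, 19]
Compute height bottom-up (empty subtree = -1):
  height(19) = 1 + max(-1, -1) = 0
  height(2) = 1 + max(-1, 0) = 1
  height(20) = 1 + max(1, -1) = 2
  height(38) = 1 + max(-1, -1) = 0
  height(46) = 1 + max(-1, -1) = 0
  height(39) = 1 + max(0, 0) = 1
  height(21) = 1 + max(2, 1) = 3
  height(49) = 1 + max(3, -1) = 4
Height = 4


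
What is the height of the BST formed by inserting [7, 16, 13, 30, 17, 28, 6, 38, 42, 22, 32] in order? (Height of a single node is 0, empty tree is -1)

Insertion order: [7, 16, 13, 30, 17, 28, 6, 38, 42, 22, 32]
Tree (level-order array): [7, 6, 16, None, None, 13, 30, None, None, 17, 38, None, 28, 32, 42, 22]
Compute height bottom-up (empty subtree = -1):
  height(6) = 1 + max(-1, -1) = 0
  height(13) = 1 + max(-1, -1) = 0
  height(22) = 1 + max(-1, -1) = 0
  height(28) = 1 + max(0, -1) = 1
  height(17) = 1 + max(-1, 1) = 2
  height(32) = 1 + max(-1, -1) = 0
  height(42) = 1 + max(-1, -1) = 0
  height(38) = 1 + max(0, 0) = 1
  height(30) = 1 + max(2, 1) = 3
  height(16) = 1 + max(0, 3) = 4
  height(7) = 1 + max(0, 4) = 5
Height = 5


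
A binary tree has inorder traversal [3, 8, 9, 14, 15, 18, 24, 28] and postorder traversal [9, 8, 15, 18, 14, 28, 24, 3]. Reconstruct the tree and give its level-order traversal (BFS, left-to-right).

Inorder:   [3, 8, 9, 14, 15, 18, 24, 28]
Postorder: [9, 8, 15, 18, 14, 28, 24, 3]
Algorithm: postorder visits root last, so walk postorder right-to-left;
each value is the root of the current inorder slice — split it at that
value, recurse on the right subtree first, then the left.
Recursive splits:
  root=3; inorder splits into left=[], right=[8, 9, 14, 15, 18, 24, 28]
  root=24; inorder splits into left=[8, 9, 14, 15, 18], right=[28]
  root=28; inorder splits into left=[], right=[]
  root=14; inorder splits into left=[8, 9], right=[15, 18]
  root=18; inorder splits into left=[15], right=[]
  root=15; inorder splits into left=[], right=[]
  root=8; inorder splits into left=[], right=[9]
  root=9; inorder splits into left=[], right=[]
Reconstructed level-order: [3, 24, 14, 28, 8, 18, 9, 15]


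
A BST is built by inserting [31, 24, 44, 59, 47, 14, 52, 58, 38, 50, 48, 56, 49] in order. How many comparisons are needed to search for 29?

Search path for 29: 31 -> 24
Found: False
Comparisons: 2


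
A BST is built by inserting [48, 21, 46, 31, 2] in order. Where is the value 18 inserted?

Starting tree (level order): [48, 21, None, 2, 46, None, None, 31]
Insertion path: 48 -> 21 -> 2
Result: insert 18 as right child of 2
Final tree (level order): [48, 21, None, 2, 46, None, 18, 31]


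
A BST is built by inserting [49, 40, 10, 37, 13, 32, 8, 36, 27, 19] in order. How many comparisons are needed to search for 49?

Search path for 49: 49
Found: True
Comparisons: 1


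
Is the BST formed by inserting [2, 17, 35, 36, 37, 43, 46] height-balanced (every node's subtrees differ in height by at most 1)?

Tree (level-order array): [2, None, 17, None, 35, None, 36, None, 37, None, 43, None, 46]
Definition: a tree is height-balanced if, at every node, |h(left) - h(right)| <= 1 (empty subtree has height -1).
Bottom-up per-node check:
  node 46: h_left=-1, h_right=-1, diff=0 [OK], height=0
  node 43: h_left=-1, h_right=0, diff=1 [OK], height=1
  node 37: h_left=-1, h_right=1, diff=2 [FAIL (|-1-1|=2 > 1)], height=2
  node 36: h_left=-1, h_right=2, diff=3 [FAIL (|-1-2|=3 > 1)], height=3
  node 35: h_left=-1, h_right=3, diff=4 [FAIL (|-1-3|=4 > 1)], height=4
  node 17: h_left=-1, h_right=4, diff=5 [FAIL (|-1-4|=5 > 1)], height=5
  node 2: h_left=-1, h_right=5, diff=6 [FAIL (|-1-5|=6 > 1)], height=6
Node 37 violates the condition: |-1 - 1| = 2 > 1.
Result: Not balanced


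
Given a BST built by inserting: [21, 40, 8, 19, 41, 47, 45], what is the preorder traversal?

Tree insertion order: [21, 40, 8, 19, 41, 47, 45]
Tree (level-order array): [21, 8, 40, None, 19, None, 41, None, None, None, 47, 45]
Preorder traversal: [21, 8, 19, 40, 41, 47, 45]


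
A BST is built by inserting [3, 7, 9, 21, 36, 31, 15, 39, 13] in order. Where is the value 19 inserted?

Starting tree (level order): [3, None, 7, None, 9, None, 21, 15, 36, 13, None, 31, 39]
Insertion path: 3 -> 7 -> 9 -> 21 -> 15
Result: insert 19 as right child of 15
Final tree (level order): [3, None, 7, None, 9, None, 21, 15, 36, 13, 19, 31, 39]


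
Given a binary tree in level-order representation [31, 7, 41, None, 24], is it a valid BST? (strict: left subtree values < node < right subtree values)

Level-order array: [31, 7, 41, None, 24]
Validate using subtree bounds (lo, hi): at each node, require lo < value < hi,
then recurse left with hi=value and right with lo=value.
Preorder trace (stopping at first violation):
  at node 31 with bounds (-inf, +inf): OK
  at node 7 with bounds (-inf, 31): OK
  at node 24 with bounds (7, 31): OK
  at node 41 with bounds (31, +inf): OK
No violation found at any node.
Result: Valid BST


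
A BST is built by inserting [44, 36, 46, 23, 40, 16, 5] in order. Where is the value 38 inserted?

Starting tree (level order): [44, 36, 46, 23, 40, None, None, 16, None, None, None, 5]
Insertion path: 44 -> 36 -> 40
Result: insert 38 as left child of 40
Final tree (level order): [44, 36, 46, 23, 40, None, None, 16, None, 38, None, 5]


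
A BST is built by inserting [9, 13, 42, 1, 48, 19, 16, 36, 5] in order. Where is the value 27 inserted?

Starting tree (level order): [9, 1, 13, None, 5, None, 42, None, None, 19, 48, 16, 36]
Insertion path: 9 -> 13 -> 42 -> 19 -> 36
Result: insert 27 as left child of 36
Final tree (level order): [9, 1, 13, None, 5, None, 42, None, None, 19, 48, 16, 36, None, None, None, None, 27]


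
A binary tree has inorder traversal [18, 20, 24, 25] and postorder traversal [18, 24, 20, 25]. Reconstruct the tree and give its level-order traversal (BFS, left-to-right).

Inorder:   [18, 20, 24, 25]
Postorder: [18, 24, 20, 25]
Algorithm: postorder visits root last, so walk postorder right-to-left;
each value is the root of the current inorder slice — split it at that
value, recurse on the right subtree first, then the left.
Recursive splits:
  root=25; inorder splits into left=[18, 20, 24], right=[]
  root=20; inorder splits into left=[18], right=[24]
  root=24; inorder splits into left=[], right=[]
  root=18; inorder splits into left=[], right=[]
Reconstructed level-order: [25, 20, 18, 24]


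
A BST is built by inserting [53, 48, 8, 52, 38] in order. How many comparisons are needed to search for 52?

Search path for 52: 53 -> 48 -> 52
Found: True
Comparisons: 3


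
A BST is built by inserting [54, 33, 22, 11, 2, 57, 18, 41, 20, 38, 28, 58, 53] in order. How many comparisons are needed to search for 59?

Search path for 59: 54 -> 57 -> 58
Found: False
Comparisons: 3


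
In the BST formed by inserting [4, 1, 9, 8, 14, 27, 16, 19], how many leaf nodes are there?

Tree built from: [4, 1, 9, 8, 14, 27, 16, 19]
Tree (level-order array): [4, 1, 9, None, None, 8, 14, None, None, None, 27, 16, None, None, 19]
Rule: A leaf has 0 children.
Per-node child counts:
  node 4: 2 child(ren)
  node 1: 0 child(ren)
  node 9: 2 child(ren)
  node 8: 0 child(ren)
  node 14: 1 child(ren)
  node 27: 1 child(ren)
  node 16: 1 child(ren)
  node 19: 0 child(ren)
Matching nodes: [1, 8, 19]
Count of leaf nodes: 3


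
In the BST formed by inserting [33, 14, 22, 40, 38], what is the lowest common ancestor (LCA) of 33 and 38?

Tree insertion order: [33, 14, 22, 40, 38]
Tree (level-order array): [33, 14, 40, None, 22, 38]
In a BST, the LCA of p=33, q=38 is the first node v on the
root-to-leaf path with p <= v <= q (go left if both < v, right if both > v).
Walk from root:
  at 33: 33 <= 33 <= 38, this is the LCA
LCA = 33


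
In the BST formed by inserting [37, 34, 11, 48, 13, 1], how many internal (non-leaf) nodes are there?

Tree built from: [37, 34, 11, 48, 13, 1]
Tree (level-order array): [37, 34, 48, 11, None, None, None, 1, 13]
Rule: An internal node has at least one child.
Per-node child counts:
  node 37: 2 child(ren)
  node 34: 1 child(ren)
  node 11: 2 child(ren)
  node 1: 0 child(ren)
  node 13: 0 child(ren)
  node 48: 0 child(ren)
Matching nodes: [37, 34, 11]
Count of internal (non-leaf) nodes: 3


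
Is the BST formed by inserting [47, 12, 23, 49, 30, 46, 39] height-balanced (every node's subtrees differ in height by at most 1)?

Tree (level-order array): [47, 12, 49, None, 23, None, None, None, 30, None, 46, 39]
Definition: a tree is height-balanced if, at every node, |h(left) - h(right)| <= 1 (empty subtree has height -1).
Bottom-up per-node check:
  node 39: h_left=-1, h_right=-1, diff=0 [OK], height=0
  node 46: h_left=0, h_right=-1, diff=1 [OK], height=1
  node 30: h_left=-1, h_right=1, diff=2 [FAIL (|-1-1|=2 > 1)], height=2
  node 23: h_left=-1, h_right=2, diff=3 [FAIL (|-1-2|=3 > 1)], height=3
  node 12: h_left=-1, h_right=3, diff=4 [FAIL (|-1-3|=4 > 1)], height=4
  node 49: h_left=-1, h_right=-1, diff=0 [OK], height=0
  node 47: h_left=4, h_right=0, diff=4 [FAIL (|4-0|=4 > 1)], height=5
Node 30 violates the condition: |-1 - 1| = 2 > 1.
Result: Not balanced


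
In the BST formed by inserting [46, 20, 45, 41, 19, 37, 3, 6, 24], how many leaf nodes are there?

Tree built from: [46, 20, 45, 41, 19, 37, 3, 6, 24]
Tree (level-order array): [46, 20, None, 19, 45, 3, None, 41, None, None, 6, 37, None, None, None, 24]
Rule: A leaf has 0 children.
Per-node child counts:
  node 46: 1 child(ren)
  node 20: 2 child(ren)
  node 19: 1 child(ren)
  node 3: 1 child(ren)
  node 6: 0 child(ren)
  node 45: 1 child(ren)
  node 41: 1 child(ren)
  node 37: 1 child(ren)
  node 24: 0 child(ren)
Matching nodes: [6, 24]
Count of leaf nodes: 2


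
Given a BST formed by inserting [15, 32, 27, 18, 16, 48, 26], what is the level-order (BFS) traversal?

Tree insertion order: [15, 32, 27, 18, 16, 48, 26]
Tree (level-order array): [15, None, 32, 27, 48, 18, None, None, None, 16, 26]
BFS from the root, enqueuing left then right child of each popped node:
  queue [15] -> pop 15, enqueue [32], visited so far: [15]
  queue [32] -> pop 32, enqueue [27, 48], visited so far: [15, 32]
  queue [27, 48] -> pop 27, enqueue [18], visited so far: [15, 32, 27]
  queue [48, 18] -> pop 48, enqueue [none], visited so far: [15, 32, 27, 48]
  queue [18] -> pop 18, enqueue [16, 26], visited so far: [15, 32, 27, 48, 18]
  queue [16, 26] -> pop 16, enqueue [none], visited so far: [15, 32, 27, 48, 18, 16]
  queue [26] -> pop 26, enqueue [none], visited so far: [15, 32, 27, 48, 18, 16, 26]
Result: [15, 32, 27, 48, 18, 16, 26]


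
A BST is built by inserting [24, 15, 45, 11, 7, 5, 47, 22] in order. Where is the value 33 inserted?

Starting tree (level order): [24, 15, 45, 11, 22, None, 47, 7, None, None, None, None, None, 5]
Insertion path: 24 -> 45
Result: insert 33 as left child of 45
Final tree (level order): [24, 15, 45, 11, 22, 33, 47, 7, None, None, None, None, None, None, None, 5]


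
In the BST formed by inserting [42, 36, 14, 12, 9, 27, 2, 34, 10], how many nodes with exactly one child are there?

Tree built from: [42, 36, 14, 12, 9, 27, 2, 34, 10]
Tree (level-order array): [42, 36, None, 14, None, 12, 27, 9, None, None, 34, 2, 10]
Rule: These are nodes with exactly 1 non-null child.
Per-node child counts:
  node 42: 1 child(ren)
  node 36: 1 child(ren)
  node 14: 2 child(ren)
  node 12: 1 child(ren)
  node 9: 2 child(ren)
  node 2: 0 child(ren)
  node 10: 0 child(ren)
  node 27: 1 child(ren)
  node 34: 0 child(ren)
Matching nodes: [42, 36, 12, 27]
Count of nodes with exactly one child: 4


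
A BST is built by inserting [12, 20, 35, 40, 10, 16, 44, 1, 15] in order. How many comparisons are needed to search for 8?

Search path for 8: 12 -> 10 -> 1
Found: False
Comparisons: 3


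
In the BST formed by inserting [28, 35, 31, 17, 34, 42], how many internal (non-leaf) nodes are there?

Tree built from: [28, 35, 31, 17, 34, 42]
Tree (level-order array): [28, 17, 35, None, None, 31, 42, None, 34]
Rule: An internal node has at least one child.
Per-node child counts:
  node 28: 2 child(ren)
  node 17: 0 child(ren)
  node 35: 2 child(ren)
  node 31: 1 child(ren)
  node 34: 0 child(ren)
  node 42: 0 child(ren)
Matching nodes: [28, 35, 31]
Count of internal (non-leaf) nodes: 3


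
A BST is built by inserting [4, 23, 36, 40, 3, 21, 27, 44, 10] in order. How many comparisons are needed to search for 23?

Search path for 23: 4 -> 23
Found: True
Comparisons: 2


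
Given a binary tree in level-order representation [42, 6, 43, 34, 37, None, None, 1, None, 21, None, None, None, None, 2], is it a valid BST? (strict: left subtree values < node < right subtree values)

Level-order array: [42, 6, 43, 34, 37, None, None, 1, None, 21, None, None, None, None, 2]
Validate using subtree bounds (lo, hi): at each node, require lo < value < hi,
then recurse left with hi=value and right with lo=value.
Preorder trace (stopping at first violation):
  at node 42 with bounds (-inf, +inf): OK
  at node 6 with bounds (-inf, 42): OK
  at node 34 with bounds (-inf, 6): VIOLATION
Node 34 violates its bound: not (-inf < 34 < 6).
Result: Not a valid BST


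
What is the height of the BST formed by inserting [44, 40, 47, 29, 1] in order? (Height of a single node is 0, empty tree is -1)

Insertion order: [44, 40, 47, 29, 1]
Tree (level-order array): [44, 40, 47, 29, None, None, None, 1]
Compute height bottom-up (empty subtree = -1):
  height(1) = 1 + max(-1, -1) = 0
  height(29) = 1 + max(0, -1) = 1
  height(40) = 1 + max(1, -1) = 2
  height(47) = 1 + max(-1, -1) = 0
  height(44) = 1 + max(2, 0) = 3
Height = 3


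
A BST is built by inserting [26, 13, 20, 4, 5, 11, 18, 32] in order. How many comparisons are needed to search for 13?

Search path for 13: 26 -> 13
Found: True
Comparisons: 2


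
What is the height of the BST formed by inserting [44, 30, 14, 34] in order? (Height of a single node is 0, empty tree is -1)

Insertion order: [44, 30, 14, 34]
Tree (level-order array): [44, 30, None, 14, 34]
Compute height bottom-up (empty subtree = -1):
  height(14) = 1 + max(-1, -1) = 0
  height(34) = 1 + max(-1, -1) = 0
  height(30) = 1 + max(0, 0) = 1
  height(44) = 1 + max(1, -1) = 2
Height = 2


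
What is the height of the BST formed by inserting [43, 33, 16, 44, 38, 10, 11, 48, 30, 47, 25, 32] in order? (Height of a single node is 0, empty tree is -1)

Insertion order: [43, 33, 16, 44, 38, 10, 11, 48, 30, 47, 25, 32]
Tree (level-order array): [43, 33, 44, 16, 38, None, 48, 10, 30, None, None, 47, None, None, 11, 25, 32]
Compute height bottom-up (empty subtree = -1):
  height(11) = 1 + max(-1, -1) = 0
  height(10) = 1 + max(-1, 0) = 1
  height(25) = 1 + max(-1, -1) = 0
  height(32) = 1 + max(-1, -1) = 0
  height(30) = 1 + max(0, 0) = 1
  height(16) = 1 + max(1, 1) = 2
  height(38) = 1 + max(-1, -1) = 0
  height(33) = 1 + max(2, 0) = 3
  height(47) = 1 + max(-1, -1) = 0
  height(48) = 1 + max(0, -1) = 1
  height(44) = 1 + max(-1, 1) = 2
  height(43) = 1 + max(3, 2) = 4
Height = 4


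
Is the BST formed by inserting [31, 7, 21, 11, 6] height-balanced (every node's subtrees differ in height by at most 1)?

Tree (level-order array): [31, 7, None, 6, 21, None, None, 11]
Definition: a tree is height-balanced if, at every node, |h(left) - h(right)| <= 1 (empty subtree has height -1).
Bottom-up per-node check:
  node 6: h_left=-1, h_right=-1, diff=0 [OK], height=0
  node 11: h_left=-1, h_right=-1, diff=0 [OK], height=0
  node 21: h_left=0, h_right=-1, diff=1 [OK], height=1
  node 7: h_left=0, h_right=1, diff=1 [OK], height=2
  node 31: h_left=2, h_right=-1, diff=3 [FAIL (|2--1|=3 > 1)], height=3
Node 31 violates the condition: |2 - -1| = 3 > 1.
Result: Not balanced


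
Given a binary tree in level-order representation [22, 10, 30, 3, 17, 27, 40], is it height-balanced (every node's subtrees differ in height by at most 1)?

Tree (level-order array): [22, 10, 30, 3, 17, 27, 40]
Definition: a tree is height-balanced if, at every node, |h(left) - h(right)| <= 1 (empty subtree has height -1).
Bottom-up per-node check:
  node 3: h_left=-1, h_right=-1, diff=0 [OK], height=0
  node 17: h_left=-1, h_right=-1, diff=0 [OK], height=0
  node 10: h_left=0, h_right=0, diff=0 [OK], height=1
  node 27: h_left=-1, h_right=-1, diff=0 [OK], height=0
  node 40: h_left=-1, h_right=-1, diff=0 [OK], height=0
  node 30: h_left=0, h_right=0, diff=0 [OK], height=1
  node 22: h_left=1, h_right=1, diff=0 [OK], height=2
All nodes satisfy the balance condition.
Result: Balanced
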